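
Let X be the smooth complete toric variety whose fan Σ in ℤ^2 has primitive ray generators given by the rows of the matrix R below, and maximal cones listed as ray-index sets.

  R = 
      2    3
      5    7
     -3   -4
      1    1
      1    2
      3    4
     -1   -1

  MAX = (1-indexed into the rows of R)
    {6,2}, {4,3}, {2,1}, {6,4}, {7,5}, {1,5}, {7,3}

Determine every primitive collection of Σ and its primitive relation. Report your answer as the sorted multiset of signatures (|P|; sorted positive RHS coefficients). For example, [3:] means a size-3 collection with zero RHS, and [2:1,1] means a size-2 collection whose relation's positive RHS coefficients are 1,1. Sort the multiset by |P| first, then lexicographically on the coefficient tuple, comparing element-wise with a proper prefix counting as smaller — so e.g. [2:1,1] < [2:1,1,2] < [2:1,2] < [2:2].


Δ(Σ) — 7 vertices, 14 min non-faces:

  P = {3,6}:  v_{3} + v_{6} = 0  so sig = [2:]
  P = {4,7}:  v_{4} + v_{7} = 0  so sig = [2:]
  P = {1,3}:  v_{1} + v_{3} = v_{7}  so sig = [2:1]
  P = {1,4}:  v_{1} + v_{4} = v_{6}  so sig = [2:1]
  P = {1,6}:  v_{1} + v_{6} = v_{2}  so sig = [2:1]
  P = {1,7}:  v_{1} + v_{7} = v_{5}  so sig = [2:1]
  P = {2,3}:  v_{2} + v_{3} = v_{1}  so sig = [2:1]
  P = {4,5}:  v_{4} + v_{5} = v_{1}  so sig = [2:1]
  P = {6,7}:  v_{6} + v_{7} = v_{1}  so sig = [2:1]
  P = {2,4}:  v_{2} + v_{4} = 2·v_{6}  so sig = [2:2]
  P = {2,7}:  v_{2} + v_{7} = 2·v_{1}  so sig = [2:2]
  P = {3,5}:  v_{3} + v_{5} = 2·v_{7}  so sig = [2:2]
  P = {5,6}:  v_{5} + v_{6} = 2·v_{1}  so sig = [2:2]
  P = {2,5}:  v_{2} + v_{5} = 3·v_{1}  so sig = [2:3]

Hence PRS(X_Σ) =
    [2:]
    [2:]
    [2:1]
    [2:1]
    [2:1]
    [2:1]
    [2:1]
    [2:1]
    [2:1]
    [2:2]
    [2:2]
    [2:2]
    [2:2]
    [2:3]


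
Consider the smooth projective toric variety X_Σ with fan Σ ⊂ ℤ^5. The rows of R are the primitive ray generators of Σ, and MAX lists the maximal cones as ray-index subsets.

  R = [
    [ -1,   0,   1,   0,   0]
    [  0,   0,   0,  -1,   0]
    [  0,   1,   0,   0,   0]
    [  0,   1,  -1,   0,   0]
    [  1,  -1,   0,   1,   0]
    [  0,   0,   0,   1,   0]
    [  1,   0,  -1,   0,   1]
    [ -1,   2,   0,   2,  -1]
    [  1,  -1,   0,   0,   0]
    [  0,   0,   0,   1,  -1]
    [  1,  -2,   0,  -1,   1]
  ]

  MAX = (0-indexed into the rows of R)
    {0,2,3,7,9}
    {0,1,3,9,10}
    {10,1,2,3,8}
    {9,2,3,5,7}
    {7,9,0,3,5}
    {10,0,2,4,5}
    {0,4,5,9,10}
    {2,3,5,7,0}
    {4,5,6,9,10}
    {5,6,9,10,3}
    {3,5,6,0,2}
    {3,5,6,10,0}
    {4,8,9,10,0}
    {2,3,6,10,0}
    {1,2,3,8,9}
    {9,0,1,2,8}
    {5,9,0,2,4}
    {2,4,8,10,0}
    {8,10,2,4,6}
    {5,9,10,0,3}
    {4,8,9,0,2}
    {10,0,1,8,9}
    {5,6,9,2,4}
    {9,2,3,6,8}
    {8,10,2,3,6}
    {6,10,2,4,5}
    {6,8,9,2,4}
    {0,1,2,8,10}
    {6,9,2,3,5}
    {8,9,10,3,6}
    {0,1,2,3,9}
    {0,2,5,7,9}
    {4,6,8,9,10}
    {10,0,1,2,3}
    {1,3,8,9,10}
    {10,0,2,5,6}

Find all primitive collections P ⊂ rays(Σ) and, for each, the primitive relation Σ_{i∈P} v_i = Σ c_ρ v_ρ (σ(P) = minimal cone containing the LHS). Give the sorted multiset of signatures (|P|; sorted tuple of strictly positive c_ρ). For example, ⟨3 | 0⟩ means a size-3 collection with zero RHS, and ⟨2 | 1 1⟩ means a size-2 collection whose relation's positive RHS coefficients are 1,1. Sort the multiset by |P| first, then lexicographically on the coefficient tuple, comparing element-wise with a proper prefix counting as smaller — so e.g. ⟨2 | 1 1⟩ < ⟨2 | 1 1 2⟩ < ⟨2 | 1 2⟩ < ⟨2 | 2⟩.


Primitive collections (17):

  P = {1,5}:  v_{1} + v_{5} = 0  so sig = ⟨2 | 0⟩
  P = {1,4}:  v_{1} + v_{4} = v_{8}  so sig = ⟨2 | 1⟩
  P = {5,8}:  v_{5} + v_{8} = v_{4}  so sig = ⟨2 | 1⟩
  P = {7,10}:  v_{7} + v_{10} = v_{5}  so sig = ⟨2 | 1⟩
  P = {3,4}:  v_{3} + v_{4} = v_{6} + v_{9}  so sig = ⟨2 | 1 1⟩
  P = {1,6}:  v_{1} + v_{6} = v_{2} + v_{3} + v_{10}  so sig = ⟨2 | 1 1 1⟩
  P = {7,8}:  v_{7} + v_{8} = v_{2} + v_{5} + v_{9}  so sig = ⟨2 | 1 1 1⟩
  P = {1,7}:  v_{1} + v_{7} = v_{0} + v_{2} + v_{3} + v_{9}  so sig = ⟨2 | 1 1 1 1⟩
  P = {4,7}:  v_{4} + v_{7} = v_{2} + 2·v_{5} + v_{9}  so sig = ⟨2 | 1 1 2⟩
  P = {6,7}:  v_{6} + v_{7} = v_{2} + v_{3} + 2·v_{5}  so sig = ⟨2 | 1 1 2⟩
  P = {0,3,8}:  v_{0} + v_{3} + v_{8} = 0  so sig = ⟨3 | 0⟩
  P = {0,6,9}:  v_{0} + v_{6} + v_{9} = v_{5}  so sig = ⟨3 | 1⟩
  P = {2,9,10}:  v_{2} + v_{9} + v_{10} = v_{8}  so sig = ⟨3 | 1⟩
  P = {0,6,8}:  v_{0} + v_{6} + v_{8} = v_{2} + v_{5} + v_{10}  so sig = ⟨3 | 1 1 1⟩
  P = {0,4,6}:  v_{0} + v_{4} + v_{6} = v_{2} + 2·v_{5} + v_{10}  so sig = ⟨3 | 1 1 2⟩
  P = {2,3,5,10}:  v_{2} + v_{3} + v_{5} + v_{10} = v_{6}  so sig = ⟨4 | 1⟩
  P = {0,2,3,5,9}:  v_{0} + v_{2} + v_{3} + v_{5} + v_{9} = v_{7}  so sig = ⟨5 | 1⟩

so the primitive-relation signature multiset is
    ⟨2 | 0⟩
    ⟨2 | 1⟩
    ⟨2 | 1⟩
    ⟨2 | 1⟩
    ⟨2 | 1 1⟩
    ⟨2 | 1 1 1⟩
    ⟨2 | 1 1 1⟩
    ⟨2 | 1 1 1 1⟩
    ⟨2 | 1 1 2⟩
    ⟨2 | 1 1 2⟩
    ⟨3 | 0⟩
    ⟨3 | 1⟩
    ⟨3 | 1⟩
    ⟨3 | 1 1 1⟩
    ⟨3 | 1 1 2⟩
    ⟨4 | 1⟩
    ⟨5 | 1⟩


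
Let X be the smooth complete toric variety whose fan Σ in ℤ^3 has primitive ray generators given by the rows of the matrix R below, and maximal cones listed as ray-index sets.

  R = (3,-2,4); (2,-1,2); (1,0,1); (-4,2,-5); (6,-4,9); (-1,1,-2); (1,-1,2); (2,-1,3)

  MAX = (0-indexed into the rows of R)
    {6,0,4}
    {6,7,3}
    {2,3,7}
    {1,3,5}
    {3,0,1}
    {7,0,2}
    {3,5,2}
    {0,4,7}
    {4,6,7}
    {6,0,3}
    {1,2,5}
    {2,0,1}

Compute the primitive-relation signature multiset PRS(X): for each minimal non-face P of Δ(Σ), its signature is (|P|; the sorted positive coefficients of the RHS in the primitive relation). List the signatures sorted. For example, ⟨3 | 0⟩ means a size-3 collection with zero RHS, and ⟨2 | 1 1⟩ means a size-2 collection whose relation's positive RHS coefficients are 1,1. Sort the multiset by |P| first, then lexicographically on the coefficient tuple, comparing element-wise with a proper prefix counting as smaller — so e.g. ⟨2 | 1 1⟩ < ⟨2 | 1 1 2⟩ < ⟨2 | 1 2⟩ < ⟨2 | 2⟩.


|primitive collections| = 14. Relations:

  P = {5,6}:  v_{5} + v_{6} = 0  ⟹  sig = ⟨2 | 0⟩
  P = {0,5}:  v_{0} + v_{5} = v_{1}  ⟹  sig = ⟨2 | 1⟩
  P = {1,6}:  v_{1} + v_{6} = v_{0}  ⟹  sig = ⟨2 | 1⟩
  P = {2,6}:  v_{2} + v_{6} = v_{7}  ⟹  sig = ⟨2 | 1⟩
  P = {5,7}:  v_{5} + v_{7} = v_{2}  ⟹  sig = ⟨2 | 1⟩
  P = {1,7}:  v_{1} + v_{7} = v_{0} + v_{2}  ⟹  sig = ⟨2 | 1 1⟩
  P = {4,5}:  v_{4} + v_{5} = v_{0} + v_{7}  ⟹  sig = ⟨2 | 1 1⟩
  P = {1,4}:  v_{1} + v_{4} = 2·v_{0} + v_{7}  ⟹  sig = ⟨2 | 1 2⟩
  P = {2,4}:  v_{2} + v_{4} = v_{0} + 2·v_{7}  ⟹  sig = ⟨2 | 1 2⟩
  P = {3,4}:  v_{3} + v_{4} = 2·v_{6}  ⟹  sig = ⟨2 | 2⟩
  P = {0,2,3}:  v_{0} + v_{2} + v_{3} = 0  ⟹  sig = ⟨3 | 0⟩
  P = {0,3,7}:  v_{0} + v_{3} + v_{7} = v_{6}  ⟹  sig = ⟨3 | 1⟩
  P = {0,6,7}:  v_{0} + v_{6} + v_{7} = v_{4}  ⟹  sig = ⟨3 | 1⟩
  P = {1,2,3}:  v_{1} + v_{2} + v_{3} = v_{5}  ⟹  sig = ⟨3 | 1⟩

so the primitive-relation signature multiset is
{ ⟨2 | 0⟩,  ⟨2 | 1⟩ ×4,  ⟨2 | 1 1⟩ ×2,  ⟨2 | 1 2⟩ ×2,  ⟨2 | 2⟩,  ⟨3 | 0⟩,  ⟨3 | 1⟩ ×3 }


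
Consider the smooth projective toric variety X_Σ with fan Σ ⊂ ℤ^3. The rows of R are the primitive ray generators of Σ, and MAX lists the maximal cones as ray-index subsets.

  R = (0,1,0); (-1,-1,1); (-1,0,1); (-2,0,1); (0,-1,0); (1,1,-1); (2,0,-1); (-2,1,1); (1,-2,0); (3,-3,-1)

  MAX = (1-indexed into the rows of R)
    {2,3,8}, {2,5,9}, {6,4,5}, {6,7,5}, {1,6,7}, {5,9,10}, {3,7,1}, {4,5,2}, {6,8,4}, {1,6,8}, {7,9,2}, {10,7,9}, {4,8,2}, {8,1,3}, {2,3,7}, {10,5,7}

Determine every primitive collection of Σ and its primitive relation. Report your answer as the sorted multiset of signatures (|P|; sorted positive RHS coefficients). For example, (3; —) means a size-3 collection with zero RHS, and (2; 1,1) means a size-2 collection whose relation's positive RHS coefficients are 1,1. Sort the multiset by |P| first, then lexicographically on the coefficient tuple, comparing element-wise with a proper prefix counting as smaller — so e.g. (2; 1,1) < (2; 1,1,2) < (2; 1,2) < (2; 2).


|primitive collections| = 23. Relations:

  • {1,5}:  v_{1} + v_{5} = 0  so sig = (2; —)
  • {2,6}:  v_{2} + v_{6} = 0  so sig = (2; —)
  • {4,7}:  v_{4} + v_{7} = 0  so sig = (2; —)
  • {1,2}:  v_{1} + v_{2} = v_{3}  so sig = (2; 1)
  • {1,4}:  v_{1} + v_{4} = v_{8}  so sig = (2; 1)
  • {3,5}:  v_{3} + v_{5} = v_{2}  so sig = (2; 1)
  • {3,6}:  v_{3} + v_{6} = v_{1}  so sig = (2; 1)
  • {5,8}:  v_{5} + v_{8} = v_{4}  so sig = (2; 1)
  • {7,8}:  v_{7} + v_{8} = v_{1}  so sig = (2; 1)
  • {8,9}:  v_{8} + v_{9} = v_{2}  so sig = (2; 1)
  • {8,10}:  v_{8} + v_{10} = v_{9}  so sig = (2; 1)
  • {1,9}:  v_{1} + v_{9} = v_{2} + v_{7}  so sig = (2; 1,1)
  • {1,10}:  v_{1} + v_{10} = v_{7} + v_{9}  so sig = (2; 1,1)
  • {3,4}:  v_{3} + v_{4} = v_{2} + v_{8}  so sig = (2; 1,1)
  • {4,9}:  v_{4} + v_{9} = v_{2} + v_{5}  so sig = (2; 1,1)
  • {4,10}:  v_{4} + v_{10} = v_{5} + v_{9}  so sig = (2; 1,1)
  • {6,9}:  v_{6} + v_{9} = v_{5} + v_{7}  so sig = (2; 1,1)
  • {3,10}:  v_{3} + v_{10} = v_{2} + v_{7} + v_{9}  so sig = (2; 1,1,1)
  • {3,9}:  v_{3} + v_{9} = 2·v_{2} + v_{7}  so sig = (2; 1,2)
  • {2,10}:  v_{2} + v_{10} = 2·v_{9}  so sig = (2; 2)
  • {6,10}:  v_{6} + v_{10} = 2·v_{5} + 2·v_{7}  so sig = (2; 2,2)
  • {2,5,7}:  v_{2} + v_{5} + v_{7} = v_{9}  so sig = (3; 1)
  • {5,7,9}:  v_{5} + v_{7} + v_{9} = v_{10}  so sig = (3; 1)

Sorted signature multiset PRS(X):
    |P|=2: 21 collections, coeffs (), (), (), (1), (1), (1), (1), (1), (1), (1), (1), (1,1), (1,1), (1,1), (1,1), (1,1), (1,1), (1,1,1), (1,2), (2), (2,2)
    |P|=3: 2 collections, coeffs (1), (1)


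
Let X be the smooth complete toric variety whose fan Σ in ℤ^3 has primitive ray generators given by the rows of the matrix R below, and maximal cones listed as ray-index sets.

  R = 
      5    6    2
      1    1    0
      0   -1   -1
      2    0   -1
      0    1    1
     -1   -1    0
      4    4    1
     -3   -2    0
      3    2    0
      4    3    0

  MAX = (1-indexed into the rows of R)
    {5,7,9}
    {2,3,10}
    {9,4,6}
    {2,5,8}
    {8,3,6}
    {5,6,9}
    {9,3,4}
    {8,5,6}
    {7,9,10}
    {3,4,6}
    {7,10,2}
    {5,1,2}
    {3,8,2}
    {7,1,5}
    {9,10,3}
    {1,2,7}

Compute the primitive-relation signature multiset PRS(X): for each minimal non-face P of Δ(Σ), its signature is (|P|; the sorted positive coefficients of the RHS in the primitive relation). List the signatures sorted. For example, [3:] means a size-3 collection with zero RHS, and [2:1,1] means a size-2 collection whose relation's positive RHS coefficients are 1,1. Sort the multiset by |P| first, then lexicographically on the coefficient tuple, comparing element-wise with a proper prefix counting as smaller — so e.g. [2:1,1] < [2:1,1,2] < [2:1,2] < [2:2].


23 collections generate NE(X_Σ); each relation:

  {2,6}:  v_{2} + v_{6} = 0  so sig = [2:]
  {3,5}:  v_{3} + v_{5} = 0  so sig = [2:]
  {8,9}:  v_{8} + v_{9} = 0  so sig = [2:]
  {2,9}:  v_{2} + v_{9} = v_{10}  so sig = [2:1]
  {3,7}:  v_{3} + v_{7} = v_{10}  so sig = [2:1]
  {5,10}:  v_{5} + v_{10} = v_{7}  so sig = [2:1]
  {6,10}:  v_{6} + v_{10} = v_{9}  so sig = [2:1]
  {8,10}:  v_{8} + v_{10} = v_{2}  so sig = [2:1]
  {1,3}:  v_{1} + v_{3} = v_{2} + v_{7}  so sig = [2:1,1]
  {1,4}:  v_{1} + v_{4} = v_{7} + v_{9}  so sig = [2:1,1]
  {1,6}:  v_{1} + v_{6} = v_{5} + v_{7}  so sig = [2:1,1]
  {2,4}:  v_{2} + v_{4} = v_{3} + v_{9}  so sig = [2:1,1]
  {4,5}:  v_{4} + v_{5} = v_{6} + v_{9}  so sig = [2:1,1]
  {4,8}:  v_{4} + v_{8} = v_{3} + v_{6}  so sig = [2:1,1]
  {6,7}:  v_{6} + v_{7} = v_{5} + v_{9}  so sig = [2:1,1]
  {7,8}:  v_{7} + v_{8} = v_{2} + v_{5}  so sig = [2:1,1]
  {1,10}:  v_{1} + v_{10} = v_{2} + 2·v_{7}  so sig = [2:1,2]
  {4,10}:  v_{4} + v_{10} = v_{3} + 2·v_{9}  so sig = [2:1,2]
  {1,9}:  v_{1} + v_{9} = 2·v_{7}  so sig = [2:2]
  {4,7}:  v_{4} + v_{7} = 2·v_{9}  so sig = [2:2]
  {1,8}:  v_{1} + v_{8} = 2·v_{2} + 2·v_{5}  so sig = [2:2,2]
  {2,5,7}:  v_{2} + v_{5} + v_{7} = v_{1}  so sig = [3:1]
  {3,6,9}:  v_{3} + v_{6} + v_{9} = v_{4}  so sig = [3:1]

so the primitive-relation signature multiset is
{ [2:] ×3,  [2:1] ×5,  [2:1,1] ×8,  [2:1,2] ×2,  [2:2] ×2,  [2:2,2],  [3:1] ×2 }


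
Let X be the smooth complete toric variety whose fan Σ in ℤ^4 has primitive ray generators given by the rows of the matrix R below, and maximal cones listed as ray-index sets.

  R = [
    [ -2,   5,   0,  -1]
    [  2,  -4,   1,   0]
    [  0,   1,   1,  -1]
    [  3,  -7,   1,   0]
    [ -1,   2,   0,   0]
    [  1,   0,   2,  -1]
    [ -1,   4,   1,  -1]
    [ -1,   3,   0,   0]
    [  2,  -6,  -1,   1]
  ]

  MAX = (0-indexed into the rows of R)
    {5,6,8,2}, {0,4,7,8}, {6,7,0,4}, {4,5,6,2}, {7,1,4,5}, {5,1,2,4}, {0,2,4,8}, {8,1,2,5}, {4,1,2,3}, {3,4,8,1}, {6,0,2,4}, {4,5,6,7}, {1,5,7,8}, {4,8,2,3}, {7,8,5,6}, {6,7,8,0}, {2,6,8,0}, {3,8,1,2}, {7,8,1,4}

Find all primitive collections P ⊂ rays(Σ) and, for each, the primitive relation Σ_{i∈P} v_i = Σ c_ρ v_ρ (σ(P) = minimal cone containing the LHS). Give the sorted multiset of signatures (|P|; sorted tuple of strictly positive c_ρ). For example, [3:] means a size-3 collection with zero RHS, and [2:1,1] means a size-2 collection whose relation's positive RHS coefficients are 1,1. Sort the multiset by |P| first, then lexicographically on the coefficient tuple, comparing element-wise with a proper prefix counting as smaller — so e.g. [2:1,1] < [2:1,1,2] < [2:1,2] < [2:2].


11 collections generate NE(X_Σ); each relation:

  P = {0,1}:  v_{0} + v_{1} = v_{2}  so sig = [2:1]
  P = {1,6}:  v_{1} + v_{6} = v_{5}  so sig = [2:1]
  P = {2,7}:  v_{2} + v_{7} = v_{6}  so sig = [2:1]
  P = {3,7}:  v_{3} + v_{7} = v_{1}  so sig = [2:1]
  P = {0,5}:  v_{0} + v_{5} = v_{2} + v_{6}  so sig = [2:1,1]
  P = {3,6}:  v_{3} + v_{6} = v_{1} + v_{2}  so sig = [2:1,1]
  P = {0,3}:  v_{0} + v_{3} = 2·v_{2} + v_{4} + v_{8}  so sig = [2:1,1,2]
  P = {3,5}:  v_{3} + v_{5} = 2·v_{1} + v_{2}  so sig = [2:1,2]
  P = {4,6,8}:  v_{4} + v_{6} + v_{8} = 0  so sig = [3:]
  P = {4,5,8}:  v_{4} + v_{5} + v_{8} = v_{1}  so sig = [3:1]
  P = {1,2,4,8}:  v_{1} + v_{2} + v_{4} + v_{8} = v_{3}  so sig = [4:1]

so the primitive-relation signature multiset is
    |P|=2: 8 collections, coeffs (1), (1), (1), (1), (1,1), (1,1), (1,1,2), (1,2)
    |P|=3: 2 collections, coeffs (), (1)
    |P|=4: 1 collection, coeffs (1)


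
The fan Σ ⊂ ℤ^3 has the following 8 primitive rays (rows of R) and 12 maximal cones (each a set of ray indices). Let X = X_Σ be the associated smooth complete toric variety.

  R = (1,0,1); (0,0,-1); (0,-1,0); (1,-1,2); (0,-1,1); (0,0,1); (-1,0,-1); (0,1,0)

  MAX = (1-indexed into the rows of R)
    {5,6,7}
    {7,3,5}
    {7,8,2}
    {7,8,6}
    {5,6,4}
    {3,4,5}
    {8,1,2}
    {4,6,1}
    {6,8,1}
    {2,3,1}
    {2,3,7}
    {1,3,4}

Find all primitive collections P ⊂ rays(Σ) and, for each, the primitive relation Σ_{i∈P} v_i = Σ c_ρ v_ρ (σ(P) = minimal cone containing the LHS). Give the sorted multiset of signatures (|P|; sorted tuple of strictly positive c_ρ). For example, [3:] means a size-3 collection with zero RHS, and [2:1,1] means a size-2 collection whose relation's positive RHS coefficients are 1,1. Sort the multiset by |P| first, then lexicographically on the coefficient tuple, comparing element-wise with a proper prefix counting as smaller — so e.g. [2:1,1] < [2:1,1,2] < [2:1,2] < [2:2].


Σ has 10 primitive collections:

  • {1,7}:  v_{1} + v_{7} = 0 ; sig = [2:]
  • {2,6}:  v_{2} + v_{6} = 0 ; sig = [2:]
  • {3,8}:  v_{3} + v_{8} = 0 ; sig = [2:]
  • {1,5}:  v_{1} + v_{5} = v_{4} ; sig = [2:1]
  • {2,5}:  v_{2} + v_{5} = v_{3} ; sig = [2:1]
  • {3,6}:  v_{3} + v_{6} = v_{5} ; sig = [2:1]
  • {4,7}:  v_{4} + v_{7} = v_{5} ; sig = [2:1]
  • {5,8}:  v_{5} + v_{8} = v_{6} ; sig = [2:1]
  • {2,4}:  v_{2} + v_{4} = v_{1} + v_{3} ; sig = [2:1,1]
  • {4,8}:  v_{4} + v_{8} = v_{1} + v_{6} ; sig = [2:1,1]

Hence PRS(X_Σ) =
    [2:]
    [2:]
    [2:]
    [2:1]
    [2:1]
    [2:1]
    [2:1]
    [2:1]
    [2:1,1]
    [2:1,1]


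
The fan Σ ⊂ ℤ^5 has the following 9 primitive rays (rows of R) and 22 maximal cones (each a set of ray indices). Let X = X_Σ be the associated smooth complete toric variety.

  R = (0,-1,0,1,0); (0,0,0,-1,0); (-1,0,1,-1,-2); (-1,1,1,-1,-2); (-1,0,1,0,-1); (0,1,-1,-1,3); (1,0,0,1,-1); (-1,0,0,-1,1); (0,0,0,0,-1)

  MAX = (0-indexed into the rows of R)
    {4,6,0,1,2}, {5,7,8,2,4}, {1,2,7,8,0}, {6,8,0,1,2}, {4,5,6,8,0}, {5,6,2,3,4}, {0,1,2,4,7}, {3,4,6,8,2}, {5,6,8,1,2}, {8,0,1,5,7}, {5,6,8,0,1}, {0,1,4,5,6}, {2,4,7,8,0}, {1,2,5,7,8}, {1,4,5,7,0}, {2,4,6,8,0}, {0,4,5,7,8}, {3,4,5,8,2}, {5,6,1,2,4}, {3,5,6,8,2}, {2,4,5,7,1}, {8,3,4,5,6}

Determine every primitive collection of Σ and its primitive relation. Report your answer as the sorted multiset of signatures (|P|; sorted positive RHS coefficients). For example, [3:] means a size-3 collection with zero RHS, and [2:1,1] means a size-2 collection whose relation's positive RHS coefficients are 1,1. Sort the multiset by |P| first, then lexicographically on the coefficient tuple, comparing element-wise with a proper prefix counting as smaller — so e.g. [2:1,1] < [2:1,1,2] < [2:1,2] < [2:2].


7 collections generate NE(X_Σ); each relation:

  • {6,7}:  v_{6} + v_{7} = 0  →  sig = [2:]
  • {0,3}:  v_{0} + v_{3} = v_{4} + v_{8}  →  sig = [2:1,1]
  • {3,7}:  v_{3} + v_{7} = v_{2} + v_{4} + v_{5} + v_{8}  →  sig = [2:1,1,1,1]
  • {1,3}:  v_{1} + v_{3} = 2·v_{2} + v_{5} + v_{6}  →  sig = [2:1,1,2]
  • {0,2,5}:  v_{0} + v_{2} + v_{5} = v_{7}  →  sig = [3:1]
  • {1,4,8}:  v_{1} + v_{4} + v_{8} = v_{2}  →  sig = [3:1]
  • {2,4,5,6,8}:  v_{2} + v_{4} + v_{5} + v_{6} + v_{8} = v_{3}  →  sig = [5:1]

Hence PRS(X_Σ) =
    |P|=2: 4 collections, coeffs (), (1,1), (1,1,1,1), (1,1,2)
    |P|=3: 2 collections, coeffs (1), (1)
    |P|=5: 1 collection, coeffs (1)


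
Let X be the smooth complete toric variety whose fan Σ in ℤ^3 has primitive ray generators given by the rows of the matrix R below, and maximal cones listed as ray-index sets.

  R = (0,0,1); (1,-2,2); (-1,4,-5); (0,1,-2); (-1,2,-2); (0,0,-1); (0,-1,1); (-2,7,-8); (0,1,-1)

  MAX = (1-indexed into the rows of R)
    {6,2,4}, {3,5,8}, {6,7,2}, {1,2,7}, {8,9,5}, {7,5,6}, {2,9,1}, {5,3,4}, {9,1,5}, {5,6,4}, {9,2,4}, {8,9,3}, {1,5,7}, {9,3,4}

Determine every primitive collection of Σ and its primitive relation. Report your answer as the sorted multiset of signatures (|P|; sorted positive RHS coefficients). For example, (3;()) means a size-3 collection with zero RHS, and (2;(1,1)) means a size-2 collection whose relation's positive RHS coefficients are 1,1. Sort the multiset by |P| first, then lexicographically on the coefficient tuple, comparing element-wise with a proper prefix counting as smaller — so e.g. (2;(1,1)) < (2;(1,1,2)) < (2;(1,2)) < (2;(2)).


Primitive collections (17):

  {1,6}:  v_{1} + v_{6} = 0 — sig = (2;())
  {2,5}:  v_{2} + v_{5} = 0 — sig = (2;())
  {7,9}:  v_{7} + v_{9} = 0 — sig = (2;())
  {1,4}:  v_{1} + v_{4} = v_{9} — sig = (2;(1))
  {4,7}:  v_{4} + v_{7} = v_{6} — sig = (2;(1))
  {6,9}:  v_{6} + v_{9} = v_{4} — sig = (2;(1))
  {2,3}:  v_{2} + v_{3} = v_{4} + v_{9} — sig = (2;(1,1))
  {2,8}:  v_{2} + v_{8} = v_{3} + v_{9} — sig = (2;(1,1))
  {3,7}:  v_{3} + v_{7} = v_{4} + v_{5} — sig = (2;(1,1))
  {7,8}:  v_{7} + v_{8} = v_{3} + v_{5} — sig = (2;(1,1))
  {6,8}:  v_{6} + v_{8} = v_{3} + v_{4} + v_{5} — sig = (2;(1,1,1))
  {1,3}:  v_{1} + v_{3} = v_{5} + 2·v_{9} — sig = (2;(1,2))
  {3,6}:  v_{3} + v_{6} = 2·v_{4} + v_{5} — sig = (2;(1,2))
  {4,8}:  v_{4} + v_{8} = 2·v_{3} — sig = (2;(2))
  {1,8}:  v_{1} + v_{8} = 2·v_{5} + 3·v_{9} — sig = (2;(2,3))
  {3,5,9}:  v_{3} + v_{5} + v_{9} = v_{8} — sig = (3;(1))
  {4,5,9}:  v_{4} + v_{5} + v_{9} = v_{3} — sig = (3;(1))

Signatures (|P|; sorted positive RHS coefficients), sorted:
    |P|=2: 15 collections, coeffs (), (), (), (1), (1), (1), (1,1), (1,1), (1,1), (1,1), (1,1,1), (1,2), (1,2), (2), (2,3)
    |P|=3: 2 collections, coeffs (1), (1)


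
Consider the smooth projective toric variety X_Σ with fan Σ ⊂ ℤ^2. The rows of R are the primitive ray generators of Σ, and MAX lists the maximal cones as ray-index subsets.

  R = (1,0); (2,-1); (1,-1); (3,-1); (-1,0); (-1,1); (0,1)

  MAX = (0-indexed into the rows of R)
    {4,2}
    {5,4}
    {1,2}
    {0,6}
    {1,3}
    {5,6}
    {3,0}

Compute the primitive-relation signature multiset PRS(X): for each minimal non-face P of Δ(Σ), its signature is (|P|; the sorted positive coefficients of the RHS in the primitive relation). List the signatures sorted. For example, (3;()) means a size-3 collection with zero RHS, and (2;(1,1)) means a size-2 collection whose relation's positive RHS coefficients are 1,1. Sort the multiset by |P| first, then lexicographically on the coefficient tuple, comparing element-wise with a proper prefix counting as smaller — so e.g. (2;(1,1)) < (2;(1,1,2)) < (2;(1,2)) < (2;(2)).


|primitive collections| = 14. Relations:

  P = {0,4}:  v_{0} + v_{4} = 0  →  sig = (2;())
  P = {2,5}:  v_{2} + v_{5} = 0  →  sig = (2;())
  P = {0,1}:  v_{0} + v_{1} = v_{3}  →  sig = (2;(1))
  P = {0,2}:  v_{0} + v_{2} = v_{1}  →  sig = (2;(1))
  P = {0,5}:  v_{0} + v_{5} = v_{6}  →  sig = (2;(1))
  P = {1,4}:  v_{1} + v_{4} = v_{2}  →  sig = (2;(1))
  P = {1,5}:  v_{1} + v_{5} = v_{0}  →  sig = (2;(1))
  P = {2,6}:  v_{2} + v_{6} = v_{0}  →  sig = (2;(1))
  P = {3,4}:  v_{3} + v_{4} = v_{1}  →  sig = (2;(1))
  P = {4,6}:  v_{4} + v_{6} = v_{5}  →  sig = (2;(1))
  P = {1,6}:  v_{1} + v_{6} = 2·v_{0}  →  sig = (2;(2))
  P = {2,3}:  v_{2} + v_{3} = 2·v_{1}  →  sig = (2;(2))
  P = {3,5}:  v_{3} + v_{5} = 2·v_{0}  →  sig = (2;(2))
  P = {3,6}:  v_{3} + v_{6} = 3·v_{0}  →  sig = (2;(3))

Sorted signature multiset PRS(X):
[(2;()), (2;()), (2;(1)), (2;(1)), (2;(1)), (2;(1)), (2;(1)), (2;(1)), (2;(1)), (2;(1)), (2;(2)), (2;(2)), (2;(2)), (2;(3))]


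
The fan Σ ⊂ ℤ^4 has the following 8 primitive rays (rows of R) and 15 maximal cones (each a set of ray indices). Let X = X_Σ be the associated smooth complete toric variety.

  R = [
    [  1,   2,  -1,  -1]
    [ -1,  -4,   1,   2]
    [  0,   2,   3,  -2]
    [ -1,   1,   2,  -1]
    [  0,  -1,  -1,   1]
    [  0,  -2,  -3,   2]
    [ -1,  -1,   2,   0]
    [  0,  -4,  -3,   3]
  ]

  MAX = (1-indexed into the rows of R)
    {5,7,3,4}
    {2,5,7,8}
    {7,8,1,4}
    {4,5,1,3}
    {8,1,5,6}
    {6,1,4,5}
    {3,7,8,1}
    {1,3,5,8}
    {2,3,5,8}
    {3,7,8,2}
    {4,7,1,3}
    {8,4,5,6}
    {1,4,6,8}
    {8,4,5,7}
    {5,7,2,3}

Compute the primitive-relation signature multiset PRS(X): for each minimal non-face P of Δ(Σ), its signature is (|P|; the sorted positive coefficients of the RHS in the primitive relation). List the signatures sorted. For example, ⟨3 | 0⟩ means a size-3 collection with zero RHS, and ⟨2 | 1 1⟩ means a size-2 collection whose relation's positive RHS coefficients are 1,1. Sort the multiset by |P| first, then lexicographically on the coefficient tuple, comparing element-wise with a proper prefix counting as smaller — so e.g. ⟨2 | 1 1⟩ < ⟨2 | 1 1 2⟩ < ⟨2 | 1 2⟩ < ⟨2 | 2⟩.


Minimal non-faces — 9 found among 8 rays, 15 max cones:

  P = {3,6}:  v_{3} + v_{6} = 0  so sig = ⟨2 | 0⟩
  P = {1,2}:  v_{1} + v_{2} = v_{3} + v_{8}  so sig = ⟨2 | 1 1⟩
  P = {6,7}:  v_{6} + v_{7} = v_{4} + v_{8}  so sig = ⟨2 | 1 1⟩
  P = {2,6}:  v_{2} + v_{6} = v_{5} + v_{7} + v_{8}  so sig = ⟨2 | 1 1 1⟩
  P = {2,4}:  v_{2} + v_{4} = v_{5} + 2·v_{7}  so sig = ⟨2 | 1 2⟩
  P = {1,5,7}:  v_{1} + v_{5} + v_{7} = 0  so sig = ⟨3 | 0⟩
  P = {3,4,8}:  v_{3} + v_{4} + v_{8} = v_{7}  so sig = ⟨3 | 1⟩
  P = {1,4,5,8}:  v_{1} + v_{4} + v_{5} + v_{8} = v_{6}  so sig = ⟨4 | 1⟩
  P = {3,5,7,8}:  v_{3} + v_{5} + v_{7} + v_{8} = v_{2}  so sig = ⟨4 | 1⟩

Sorted signature multiset PRS(X):
    ⟨2 | 0⟩
    ⟨2 | 1 1⟩
    ⟨2 | 1 1⟩
    ⟨2 | 1 1 1⟩
    ⟨2 | 1 2⟩
    ⟨3 | 0⟩
    ⟨3 | 1⟩
    ⟨4 | 1⟩
    ⟨4 | 1⟩


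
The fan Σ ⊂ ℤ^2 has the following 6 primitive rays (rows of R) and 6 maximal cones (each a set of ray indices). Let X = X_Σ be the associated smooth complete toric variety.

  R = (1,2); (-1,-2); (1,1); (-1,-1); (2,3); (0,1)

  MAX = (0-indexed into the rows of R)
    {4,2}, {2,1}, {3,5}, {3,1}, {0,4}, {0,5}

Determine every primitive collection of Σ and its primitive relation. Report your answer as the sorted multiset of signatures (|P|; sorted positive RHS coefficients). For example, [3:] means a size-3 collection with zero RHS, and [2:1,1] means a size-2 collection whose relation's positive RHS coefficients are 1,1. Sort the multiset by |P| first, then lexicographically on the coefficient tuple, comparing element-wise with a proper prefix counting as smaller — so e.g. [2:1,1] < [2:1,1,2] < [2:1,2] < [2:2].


9 collections generate NE(X_Σ); each relation:

  {0,1}:  v_{0} + v_{1} = 0 — sig = [2:]
  {2,3}:  v_{2} + v_{3} = 0 — sig = [2:]
  {0,2}:  v_{0} + v_{2} = v_{4} — sig = [2:1]
  {0,3}:  v_{0} + v_{3} = v_{5} — sig = [2:1]
  {1,4}:  v_{1} + v_{4} = v_{2} — sig = [2:1]
  {1,5}:  v_{1} + v_{5} = v_{3} — sig = [2:1]
  {2,5}:  v_{2} + v_{5} = v_{0} — sig = [2:1]
  {3,4}:  v_{3} + v_{4} = v_{0} — sig = [2:1]
  {4,5}:  v_{4} + v_{5} = 2·v_{0} — sig = [2:2]

so the primitive-relation signature multiset is
[[2:], [2:], [2:1], [2:1], [2:1], [2:1], [2:1], [2:1], [2:2]]


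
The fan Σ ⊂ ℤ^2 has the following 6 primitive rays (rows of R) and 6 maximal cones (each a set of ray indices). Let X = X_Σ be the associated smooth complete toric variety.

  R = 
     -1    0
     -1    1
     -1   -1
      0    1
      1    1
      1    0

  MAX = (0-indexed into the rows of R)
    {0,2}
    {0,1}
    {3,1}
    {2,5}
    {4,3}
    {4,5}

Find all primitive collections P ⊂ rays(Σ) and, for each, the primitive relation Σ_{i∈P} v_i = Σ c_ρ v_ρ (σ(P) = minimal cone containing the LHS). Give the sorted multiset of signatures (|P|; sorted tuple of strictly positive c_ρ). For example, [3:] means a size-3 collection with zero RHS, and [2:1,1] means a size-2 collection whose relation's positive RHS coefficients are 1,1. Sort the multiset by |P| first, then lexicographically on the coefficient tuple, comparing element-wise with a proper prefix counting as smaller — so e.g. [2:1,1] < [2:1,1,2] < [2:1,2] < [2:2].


Primitive collections (9):

  P = {0,5}:  v_{0} + v_{5} = 0 — sig = [2:]
  P = {2,4}:  v_{2} + v_{4} = 0 — sig = [2:]
  P = {0,3}:  v_{0} + v_{3} = v_{1} — sig = [2:1]
  P = {0,4}:  v_{0} + v_{4} = v_{3} — sig = [2:1]
  P = {1,5}:  v_{1} + v_{5} = v_{3} — sig = [2:1]
  P = {2,3}:  v_{2} + v_{3} = v_{0} — sig = [2:1]
  P = {3,5}:  v_{3} + v_{5} = v_{4} — sig = [2:1]
  P = {1,2}:  v_{1} + v_{2} = 2·v_{0} — sig = [2:2]
  P = {1,4}:  v_{1} + v_{4} = 2·v_{3} — sig = [2:2]

Sorted signature multiset PRS(X):
[[2:], [2:], [2:1], [2:1], [2:1], [2:1], [2:1], [2:2], [2:2]]


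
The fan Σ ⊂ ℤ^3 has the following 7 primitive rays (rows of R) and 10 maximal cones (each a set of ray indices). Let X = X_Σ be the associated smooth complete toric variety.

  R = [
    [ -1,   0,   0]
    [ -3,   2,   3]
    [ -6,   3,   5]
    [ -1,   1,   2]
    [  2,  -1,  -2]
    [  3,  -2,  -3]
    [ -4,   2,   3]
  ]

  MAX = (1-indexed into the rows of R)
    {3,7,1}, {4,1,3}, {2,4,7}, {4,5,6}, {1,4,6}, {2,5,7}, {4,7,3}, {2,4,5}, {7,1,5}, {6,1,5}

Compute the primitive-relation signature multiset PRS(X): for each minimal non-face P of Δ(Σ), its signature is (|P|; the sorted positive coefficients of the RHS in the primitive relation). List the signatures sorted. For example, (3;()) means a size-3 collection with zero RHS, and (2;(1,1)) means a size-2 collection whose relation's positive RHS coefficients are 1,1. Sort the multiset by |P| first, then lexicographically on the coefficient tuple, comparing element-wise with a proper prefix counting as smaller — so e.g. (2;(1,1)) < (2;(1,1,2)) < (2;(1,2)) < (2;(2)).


Minimal non-faces — 9 found among 7 rays, 10 max cones:

  {2,6}:  v_{2} + v_{6} = 0 ; sig = (2;())
  {1,2}:  v_{1} + v_{2} = v_{7} ; sig = (2;(1))
  {3,5}:  v_{3} + v_{5} = v_{7} ; sig = (2;(1))
  {6,7}:  v_{6} + v_{7} = v_{1} ; sig = (2;(1))
  {2,3}:  v_{2} + v_{3} = v_{4} + 2·v_{7} ; sig = (2;(1,2))
  {3,6}:  v_{3} + v_{6} = 2·v_{1} + v_{4} ; sig = (2;(1,2))
  {1,4,5}:  v_{1} + v_{4} + v_{5} = 0 ; sig = (3;())
  {1,4,7}:  v_{1} + v_{4} + v_{7} = v_{3} ; sig = (3;(1))
  {4,5,7}:  v_{4} + v_{5} + v_{7} = v_{2} ; sig = (3;(1))

Hence PRS(X_Σ) =
    |P|=2: 6 collections, coeffs (), (1), (1), (1), (1,2), (1,2)
    |P|=3: 3 collections, coeffs (), (1), (1)


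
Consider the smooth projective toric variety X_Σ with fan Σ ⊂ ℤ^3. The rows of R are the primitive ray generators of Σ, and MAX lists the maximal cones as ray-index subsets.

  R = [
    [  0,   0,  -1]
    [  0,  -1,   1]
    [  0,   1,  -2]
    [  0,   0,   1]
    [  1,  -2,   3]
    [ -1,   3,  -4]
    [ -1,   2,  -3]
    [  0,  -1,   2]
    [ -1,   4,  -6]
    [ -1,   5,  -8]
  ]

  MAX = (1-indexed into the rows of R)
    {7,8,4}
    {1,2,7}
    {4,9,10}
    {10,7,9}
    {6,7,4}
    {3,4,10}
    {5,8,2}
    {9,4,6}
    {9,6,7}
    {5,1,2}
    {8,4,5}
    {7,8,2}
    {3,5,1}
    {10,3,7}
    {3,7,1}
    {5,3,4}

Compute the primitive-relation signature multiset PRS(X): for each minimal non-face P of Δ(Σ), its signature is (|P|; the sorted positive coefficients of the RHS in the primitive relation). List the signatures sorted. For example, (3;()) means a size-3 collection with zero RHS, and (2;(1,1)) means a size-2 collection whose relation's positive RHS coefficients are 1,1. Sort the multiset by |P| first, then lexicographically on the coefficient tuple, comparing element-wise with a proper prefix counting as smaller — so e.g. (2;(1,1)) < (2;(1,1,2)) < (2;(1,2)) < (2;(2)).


24 collections generate NE(X_Σ); each relation:

  P = {1,4}:  v_{1} + v_{4} = 0  →  sig = (2;())
  P = {3,8}:  v_{3} + v_{8} = 0  →  sig = (2;())
  P = {5,7}:  v_{5} + v_{7} = 0  →  sig = (2;())
  P = {1,8}:  v_{1} + v_{8} = v_{2}  →  sig = (2;(1))
  P = {2,3}:  v_{2} + v_{3} = v_{1}  →  sig = (2;(1))
  P = {2,4}:  v_{2} + v_{4} = v_{8}  →  sig = (2;(1))
  P = {2,6}:  v_{2} + v_{6} = v_{7}  →  sig = (2;(1))
  P = {3,6}:  v_{3} + v_{6} = v_{9}  →  sig = (2;(1))
  P = {3,9}:  v_{3} + v_{9} = v_{10}  →  sig = (2;(1))
  P = {8,9}:  v_{8} + v_{9} = v_{6}  →  sig = (2;(1))
  P = {8,10}:  v_{8} + v_{10} = v_{9}  →  sig = (2;(1))
  P = {1,6}:  v_{1} + v_{6} = v_{3} + v_{7}  →  sig = (2;(1,1))
  P = {2,9}:  v_{2} + v_{9} = v_{3} + v_{7}  →  sig = (2;(1,1))
  P = {5,6}:  v_{5} + v_{6} = v_{3} + v_{4}  →  sig = (2;(1,1))
  P = {6,8}:  v_{6} + v_{8} = v_{4} + v_{7}  →  sig = (2;(1,1))
  P = {1,9}:  v_{1} + v_{9} = 2·v_{3} + v_{7}  →  sig = (2;(1,2))
  P = {2,10}:  v_{2} + v_{10} = 2·v_{3} + v_{7}  →  sig = (2;(1,2))
  P = {5,9}:  v_{5} + v_{9} = 2·v_{3} + v_{4}  →  sig = (2;(1,2))
  P = {1,10}:  v_{1} + v_{10} = 3·v_{3} + v_{7}  →  sig = (2;(1,3))
  P = {5,10}:  v_{5} + v_{10} = 3·v_{3} + v_{4}  →  sig = (2;(1,3))
  P = {6,10}:  v_{6} + v_{10} = 2·v_{9}  →  sig = (2;(2))
  P = {3,4,7}:  v_{3} + v_{4} + v_{7} = v_{6}  →  sig = (3;(1))
  P = {4,7,10}:  v_{4} + v_{7} + v_{10} = v_{6} + v_{9}  →  sig = (3;(1,1))
  P = {4,7,9}:  v_{4} + v_{7} + v_{9} = 2·v_{6}  →  sig = (3;(2))

Sorted signature multiset PRS(X):
[(2;()), (2;()), (2;()), (2;(1)), (2;(1)), (2;(1)), (2;(1)), (2;(1)), (2;(1)), (2;(1)), (2;(1)), (2;(1,1)), (2;(1,1)), (2;(1,1)), (2;(1,1)), (2;(1,2)), (2;(1,2)), (2;(1,2)), (2;(1,3)), (2;(1,3)), (2;(2)), (3;(1)), (3;(1,1)), (3;(2))]


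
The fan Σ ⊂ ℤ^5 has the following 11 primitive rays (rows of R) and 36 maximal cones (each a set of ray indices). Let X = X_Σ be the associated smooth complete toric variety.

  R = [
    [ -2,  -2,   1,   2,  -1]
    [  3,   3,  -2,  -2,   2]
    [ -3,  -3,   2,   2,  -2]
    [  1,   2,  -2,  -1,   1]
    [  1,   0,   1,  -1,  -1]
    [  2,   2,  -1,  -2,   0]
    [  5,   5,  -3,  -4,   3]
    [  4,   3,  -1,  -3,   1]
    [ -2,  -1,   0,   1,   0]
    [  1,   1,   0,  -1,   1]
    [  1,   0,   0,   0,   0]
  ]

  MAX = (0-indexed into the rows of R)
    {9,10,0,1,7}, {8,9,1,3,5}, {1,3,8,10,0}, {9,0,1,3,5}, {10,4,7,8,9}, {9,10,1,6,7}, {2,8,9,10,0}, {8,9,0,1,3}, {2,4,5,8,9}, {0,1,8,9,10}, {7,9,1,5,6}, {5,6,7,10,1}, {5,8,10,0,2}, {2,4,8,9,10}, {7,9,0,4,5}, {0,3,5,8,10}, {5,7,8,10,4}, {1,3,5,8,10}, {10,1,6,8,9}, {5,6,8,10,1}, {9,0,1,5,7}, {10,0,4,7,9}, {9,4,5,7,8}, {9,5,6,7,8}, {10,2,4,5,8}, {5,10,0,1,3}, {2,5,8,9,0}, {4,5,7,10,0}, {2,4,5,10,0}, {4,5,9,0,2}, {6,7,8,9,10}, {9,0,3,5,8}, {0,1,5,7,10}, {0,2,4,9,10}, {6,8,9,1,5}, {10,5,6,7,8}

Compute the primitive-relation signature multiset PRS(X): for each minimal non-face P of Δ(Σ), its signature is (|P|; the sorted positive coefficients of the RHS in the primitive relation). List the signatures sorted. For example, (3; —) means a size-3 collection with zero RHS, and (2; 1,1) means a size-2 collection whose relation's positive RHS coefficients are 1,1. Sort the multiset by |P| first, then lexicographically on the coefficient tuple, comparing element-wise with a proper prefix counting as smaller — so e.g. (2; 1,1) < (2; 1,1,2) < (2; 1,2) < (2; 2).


Minimal non-faces — 16 found among 11 rays, 36 max cones:

  • {1,2}:  v_{1} + v_{2} = 0  so sig = (2; —)
  • {0,6}:  v_{0} + v_{6} = v_{1}  so sig = (2; 1)
  • {1,4}:  v_{1} + v_{4} = v_{7}  so sig = (2; 1)
  • {2,7}:  v_{2} + v_{7} = v_{4}  so sig = (2; 1)
  • {3,4}:  v_{3} + v_{4} = v_{5}  so sig = (2; 1)
  • {2,6}:  v_{2} + v_{6} = v_{7} + v_{8}  so sig = (2; 1,1)
  • {3,7}:  v_{3} + v_{7} = v_{1} + v_{5}  so sig = (2; 1,1)
  • {2,3}:  v_{2} + v_{3} = v_{0} + v_{5} + v_{8}  so sig = (2; 1,1,1)
  • {3,6}:  v_{3} + v_{6} = 2·v_{1} + v_{5} + v_{8}  so sig = (2; 1,1,2)
  • {4,6}:  v_{4} + v_{6} = 2·v_{7} + v_{8}  so sig = (2; 1,2)
  • {0,7,8}:  v_{0} + v_{7} + v_{8} = 0  so sig = (3; —)
  • {0,4,8}:  v_{0} + v_{4} + v_{8} = v_{2}  so sig = (3; 1)
  • {1,7,8}:  v_{1} + v_{7} + v_{8} = v_{6}  so sig = (3; 1)
  • {3,9,10}:  v_{3} + v_{9} + v_{10} = v_{1}  so sig = (3; 1)
  • {5,9,10}:  v_{5} + v_{9} + v_{10} = v_{7}  so sig = (3; 1)
  • {0,1,5,8}:  v_{0} + v_{1} + v_{5} + v_{8} = v_{3}  so sig = (4; 1)

Signatures (|P|; sorted positive RHS coefficients), sorted:
    (2; —)
    (2; 1)
    (2; 1)
    (2; 1)
    (2; 1)
    (2; 1,1)
    (2; 1,1)
    (2; 1,1,1)
    (2; 1,1,2)
    (2; 1,2)
    (3; —)
    (3; 1)
    (3; 1)
    (3; 1)
    (3; 1)
    (4; 1)


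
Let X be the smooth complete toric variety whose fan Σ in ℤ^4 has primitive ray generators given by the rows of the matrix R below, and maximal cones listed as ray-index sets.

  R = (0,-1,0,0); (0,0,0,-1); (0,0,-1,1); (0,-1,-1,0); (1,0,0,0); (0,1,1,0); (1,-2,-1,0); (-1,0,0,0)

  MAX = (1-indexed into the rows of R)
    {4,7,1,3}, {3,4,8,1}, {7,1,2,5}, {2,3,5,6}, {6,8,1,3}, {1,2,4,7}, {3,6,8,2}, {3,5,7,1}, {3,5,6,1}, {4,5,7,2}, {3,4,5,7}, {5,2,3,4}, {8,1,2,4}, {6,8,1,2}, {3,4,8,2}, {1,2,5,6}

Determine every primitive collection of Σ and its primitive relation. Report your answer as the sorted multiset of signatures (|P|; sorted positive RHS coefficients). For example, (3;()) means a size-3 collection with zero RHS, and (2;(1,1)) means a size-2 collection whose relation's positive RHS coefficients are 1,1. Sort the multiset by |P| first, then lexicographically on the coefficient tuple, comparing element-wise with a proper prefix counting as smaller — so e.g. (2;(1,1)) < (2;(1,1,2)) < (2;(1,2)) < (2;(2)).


The 7 primitive collections of Σ (r=8, n=4):

  • {4,6}:  v_{4} + v_{6} = 0  ⇒ sig = (2;())
  • {5,8}:  v_{5} + v_{8} = 0  ⇒ sig = (2;())
  • {6,7}:  v_{6} + v_{7} = v_{1} + v_{5}  ⇒ sig = (2;(1,1))
  • {7,8}:  v_{7} + v_{8} = v_{1} + v_{4}  ⇒ sig = (2;(1,1))
  • {1,2,3}:  v_{1} + v_{2} + v_{3} = v_{4}  ⇒ sig = (3;(1))
  • {1,4,5}:  v_{1} + v_{4} + v_{5} = v_{7}  ⇒ sig = (3;(1))
  • {2,3,7}:  v_{2} + v_{3} + v_{7} = 2·v_{4} + v_{5}  ⇒ sig = (3;(1,2))

so the primitive-relation signature multiset is
    |P|=2: 4 collections, coeffs (), (), (1,1), (1,1)
    |P|=3: 3 collections, coeffs (1), (1), (1,2)


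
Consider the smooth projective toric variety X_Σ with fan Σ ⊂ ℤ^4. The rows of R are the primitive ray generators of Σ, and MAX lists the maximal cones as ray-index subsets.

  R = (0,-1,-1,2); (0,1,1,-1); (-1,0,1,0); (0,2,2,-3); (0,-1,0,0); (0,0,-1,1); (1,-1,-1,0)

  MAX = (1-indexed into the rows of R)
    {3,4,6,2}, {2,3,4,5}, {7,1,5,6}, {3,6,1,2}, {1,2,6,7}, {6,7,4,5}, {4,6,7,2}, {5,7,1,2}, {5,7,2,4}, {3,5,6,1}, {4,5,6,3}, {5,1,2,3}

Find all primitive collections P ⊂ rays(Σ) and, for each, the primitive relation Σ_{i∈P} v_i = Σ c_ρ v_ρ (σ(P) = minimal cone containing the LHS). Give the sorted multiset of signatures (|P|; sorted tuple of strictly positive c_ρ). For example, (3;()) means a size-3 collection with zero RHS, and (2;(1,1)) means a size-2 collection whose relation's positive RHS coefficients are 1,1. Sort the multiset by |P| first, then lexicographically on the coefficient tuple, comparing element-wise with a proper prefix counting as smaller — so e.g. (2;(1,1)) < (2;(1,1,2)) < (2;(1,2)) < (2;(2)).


Primitive collections (3):

  • {1,4}:  v_{1} + v_{4} = v_{2}  ⇒ sig = (2;(1))
  • {3,7}:  v_{3} + v_{7} = v_{5}  ⇒ sig = (2;(1))
  • {2,5,6}:  v_{2} + v_{5} + v_{6} = 0  ⇒ sig = (3;())

so the primitive-relation signature multiset is
    |P|=2: 2 collections, coeffs (1), (1)
    |P|=3: 1 collection, coeffs ()


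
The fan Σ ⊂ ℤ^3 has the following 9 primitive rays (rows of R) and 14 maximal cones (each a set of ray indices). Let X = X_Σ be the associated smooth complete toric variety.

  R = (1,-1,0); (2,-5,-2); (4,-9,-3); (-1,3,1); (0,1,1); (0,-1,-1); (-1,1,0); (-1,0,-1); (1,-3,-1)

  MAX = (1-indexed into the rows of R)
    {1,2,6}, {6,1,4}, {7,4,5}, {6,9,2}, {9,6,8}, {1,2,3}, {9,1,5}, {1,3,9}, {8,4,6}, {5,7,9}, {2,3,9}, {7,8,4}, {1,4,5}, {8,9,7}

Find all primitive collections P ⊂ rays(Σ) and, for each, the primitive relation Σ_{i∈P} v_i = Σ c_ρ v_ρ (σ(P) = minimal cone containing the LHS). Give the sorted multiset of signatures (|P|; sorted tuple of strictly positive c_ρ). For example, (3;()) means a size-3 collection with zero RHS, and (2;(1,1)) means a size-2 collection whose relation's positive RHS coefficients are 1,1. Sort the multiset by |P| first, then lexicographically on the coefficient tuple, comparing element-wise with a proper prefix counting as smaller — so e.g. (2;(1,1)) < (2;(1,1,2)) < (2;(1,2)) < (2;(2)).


The 17 primitive collections of Σ (r=9, n=3):

  P = {1,7}:  v_{1} + v_{7} = 0  ⟹  sig = (2;())
  P = {4,9}:  v_{4} + v_{9} = 0  ⟹  sig = (2;())
  P = {5,6}:  v_{5} + v_{6} = 0  ⟹  sig = (2;())
  P = {1,8}:  v_{1} + v_{8} = v_{6}  ⟹  sig = (2;(1))
  P = {5,8}:  v_{5} + v_{8} = v_{7}  ⟹  sig = (2;(1))
  P = {6,7}:  v_{6} + v_{7} = v_{8}  ⟹  sig = (2;(1))
  P = {2,4}:  v_{2} + v_{4} = v_{1} + v_{6}  ⟹  sig = (2;(1,1))
  P = {2,5}:  v_{2} + v_{5} = v_{1} + v_{9}  ⟹  sig = (2;(1,1))
  P = {2,7}:  v_{2} + v_{7} = v_{6} + v_{9}  ⟹  sig = (2;(1,1))
  P = {3,4}:  v_{3} + v_{4} = v_{1} + v_{2}  ⟹  sig = (2;(1,1))
  P = {3,7}:  v_{3} + v_{7} = v_{2} + v_{9}  ⟹  sig = (2;(1,1))
  P = {3,8}:  v_{3} + v_{8} = v_{2} + v_{6} + v_{9}  ⟹  sig = (2;(1,1,1))
  P = {2,8}:  v_{2} + v_{8} = 2·v_{6} + v_{9}  ⟹  sig = (2;(1,2))
  P = {3,6}:  v_{3} + v_{6} = 2·v_{2}  ⟹  sig = (2;(2))
  P = {3,5}:  v_{3} + v_{5} = 2·v_{1} + 2·v_{9}  ⟹  sig = (2;(2,2))
  P = {1,2,9}:  v_{1} + v_{2} + v_{9} = v_{3}  ⟹  sig = (3;(1))
  P = {1,6,9}:  v_{1} + v_{6} + v_{9} = v_{2}  ⟹  sig = (3;(1))

Sorted signature multiset PRS(X):
    |P|=2: 15 collections, coeffs (), (), (), (1), (1), (1), (1,1), (1,1), (1,1), (1,1), (1,1), (1,1,1), (1,2), (2), (2,2)
    |P|=3: 2 collections, coeffs (1), (1)
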